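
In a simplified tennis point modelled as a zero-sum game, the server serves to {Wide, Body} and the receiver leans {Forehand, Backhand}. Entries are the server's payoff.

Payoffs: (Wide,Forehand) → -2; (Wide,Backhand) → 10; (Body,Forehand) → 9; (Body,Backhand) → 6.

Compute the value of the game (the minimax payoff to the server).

34/5

Row minima: Wide → -2, Body → 6; maximin = 6.
Column maxima: Forehand → 9, Backhand → 10; minimax = 9.
6 ≠ 9, so there is no saddle point; optimal play is mixed.
Let the server play Wide with probability p. Expected payoff against Forehand: (-2)p + 9(1−p) = −11p + 9; against Backhand: 10p + 6(1−p) = 4p + 6.
Setting these equal: −11p + 9 = 4p + 6 ⇒ −15p = -3 ⇒ p = 1/5, and the value is (-11)·(1/5) + 9 = 34/5.
For the receiver: with q = P(Forehand), equating Wide's and Body's payoffs gives −12q + 10 = 3q + 6 ⇒ q = 4/15.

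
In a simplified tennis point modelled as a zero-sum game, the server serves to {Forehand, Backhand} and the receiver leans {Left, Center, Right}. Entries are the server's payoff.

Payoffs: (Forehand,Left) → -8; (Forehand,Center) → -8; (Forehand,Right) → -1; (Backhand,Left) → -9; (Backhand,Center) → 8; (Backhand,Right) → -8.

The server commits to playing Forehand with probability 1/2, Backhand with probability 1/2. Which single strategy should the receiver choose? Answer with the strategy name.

If the receiver plays Left, the server's expected payoff is (1/2)·(-8) + (1/2)·(-9) = -17/2.
If the receiver plays Center, the server's expected payoff is (1/2)·(-8) + (1/2)·8 = 0.
If the receiver plays Right, the server's expected payoff is (1/2)·(-1) + (1/2)·(-8) = -9/2.
The receiver minimizes the server's payoff; the smallest is -17/2, so the best response is Left.

Left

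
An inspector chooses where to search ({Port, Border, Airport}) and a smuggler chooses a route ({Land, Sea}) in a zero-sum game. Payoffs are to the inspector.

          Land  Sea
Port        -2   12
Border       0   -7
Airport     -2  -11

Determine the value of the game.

Row minima: Port → -2, Border → -7, Airport → -11; maximin = -2.
Column maxima: Land → 0, Sea → 12; minimax = 0.
-2 ≠ 0, so there is no saddle point; optimal play is mixed.
Airport is strictly dominated by Border, so the inspector never plays it.
On the remaining 2×2 (Port, Border vs Land, Sea):
Let the inspector play Port with probability p. Expected payoff against Land: (-2)p + 0(1−p) = −2p; against Sea: 12p + (-7)(1−p) = 19p − 7.
Setting these equal: −2p = 19p − 7 ⇒ −21p = -7 ⇒ p = 1/3, and the value is (-2)·(1/3) = -2/3.
For the smuggler: with q = P(Land), equating Port's and Border's payoffs gives −14q + 12 = 7q − 7 ⇒ q = 19/21.

-2/3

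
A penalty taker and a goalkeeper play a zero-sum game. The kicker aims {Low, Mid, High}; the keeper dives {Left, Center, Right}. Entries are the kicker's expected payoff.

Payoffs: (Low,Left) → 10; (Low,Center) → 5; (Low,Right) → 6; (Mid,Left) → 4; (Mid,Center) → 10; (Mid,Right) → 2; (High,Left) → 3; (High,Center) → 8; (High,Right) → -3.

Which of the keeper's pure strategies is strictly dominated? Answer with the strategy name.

Right holds the kicker's payoff strictly below Left in every row: 6 < 10, 2 < 4, -3 < 3.
So Left is strictly dominated for the keeper.

Left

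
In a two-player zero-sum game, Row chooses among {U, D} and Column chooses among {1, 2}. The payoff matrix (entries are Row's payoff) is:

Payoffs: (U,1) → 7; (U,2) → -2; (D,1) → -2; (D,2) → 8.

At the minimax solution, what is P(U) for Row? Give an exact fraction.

10/19

Row minima: U → -2, D → -2; maximin = -2.
Column maxima: 1 → 7, 2 → 8; minimax = 7.
-2 ≠ 7, so there is no saddle point; optimal play is mixed.
Let Row play U with probability p. Expected payoff against 1: 7p + (-2)(1−p) = 9p − 2; against 2: (-2)p + 8(1−p) = −10p + 8.
Setting these equal: 9p − 2 = −10p + 8 ⇒ 19p = 10 ⇒ p = 10/19, and the value is (9)·(10/19) − 2 = 52/19.
For Column: with q = P(1), equating U's and D's payoffs gives 9q − 2 = −10q + 8 ⇒ q = 10/19.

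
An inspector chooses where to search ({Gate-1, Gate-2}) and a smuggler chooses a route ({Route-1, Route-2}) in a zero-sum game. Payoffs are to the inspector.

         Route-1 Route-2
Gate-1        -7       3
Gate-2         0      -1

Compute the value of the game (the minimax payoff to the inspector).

Row minima: Gate-1 → -7, Gate-2 → -1; maximin = -1.
Column maxima: Route-1 → 0, Route-2 → 3; minimax = 0.
-1 ≠ 0, so there is no saddle point; optimal play is mixed.
Let the inspector play Gate-1 with probability p. Expected payoff against Route-1: (-7)p + 0(1−p) = −7p; against Route-2: 3p + (-1)(1−p) = 4p − 1.
Setting these equal: −7p = 4p − 1 ⇒ −11p = -1 ⇒ p = 1/11, and the value is (-7)·(1/11) = -7/11.
For the smuggler: with q = P(Route-1), equating Gate-1's and Gate-2's payoffs gives −10q + 3 = q − 1 ⇒ q = 4/11.

-7/11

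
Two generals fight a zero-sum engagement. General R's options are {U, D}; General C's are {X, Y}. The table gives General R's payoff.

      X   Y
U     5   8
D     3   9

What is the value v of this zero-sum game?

Row minima: U → 5, D → 3; maximin = 5.
Column maxima: X → 5, Y → 9; minimax = 5.
Since maximin = minimax = 5, there is a saddle point and the value is 5.

5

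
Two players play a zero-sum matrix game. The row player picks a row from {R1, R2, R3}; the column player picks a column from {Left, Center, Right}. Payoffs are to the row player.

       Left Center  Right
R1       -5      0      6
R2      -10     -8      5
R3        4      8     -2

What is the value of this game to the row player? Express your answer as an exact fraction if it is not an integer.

Row minima: R1 → -5, R2 → -10, R3 → -2; maximin = -2.
Column maxima: Left → 4, Center → 8, Right → 6; minimax = 4.
-2 ≠ 4, so there is no saddle point; optimal play is mixed.
R2 is strictly dominated by R1, so the row player never plays it.
Center is strictly dominated by Left (it gives the row player strictly more in every row), so the column player never plays it.
On the remaining 2×2 (R1, R3 vs Left, Right):
Let the row player play R1 with probability p. Expected payoff against Left: (-5)p + 4(1−p) = −9p + 4; against Right: 6p + (-2)(1−p) = 8p − 2.
Setting these equal: −9p + 4 = 8p − 2 ⇒ −17p = -6 ⇒ p = 6/17, and the value is (-9)·(6/17) + 4 = 14/17.
For the column player: with q = P(Left), equating R1's and R3's payoffs gives −11q + 6 = 6q − 2 ⇒ q = 8/17.

14/17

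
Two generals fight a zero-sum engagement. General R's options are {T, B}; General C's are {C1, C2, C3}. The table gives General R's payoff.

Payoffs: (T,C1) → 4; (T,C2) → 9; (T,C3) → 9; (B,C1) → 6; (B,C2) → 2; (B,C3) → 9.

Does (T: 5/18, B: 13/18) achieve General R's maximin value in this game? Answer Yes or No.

No

Against C1 this mix gives (5/18)·4 + (13/18)·6 = 49/9.
Against C2 this mix gives (5/18)·9 + (13/18)·2 = 71/18.
Against C3 this mix gives (5/18)·9 + (13/18)·9 = 9.
General C will play C2, holding General R to 71/18. Shifting weight toward the row that does better against C2 would raise this floor (the equalizing mix achieves 46/9 against both C2 and C1), so the proposed strategy is not optimal.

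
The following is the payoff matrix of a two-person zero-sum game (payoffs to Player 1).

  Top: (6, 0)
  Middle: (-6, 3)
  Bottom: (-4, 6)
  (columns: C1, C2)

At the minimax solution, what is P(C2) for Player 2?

5/8

Row minima: Top → 0, Middle → -6, Bottom → -4; maximin = 0.
Column maxima: C1 → 6, C2 → 6; minimax = 6.
0 ≠ 6, so there is no saddle point; optimal play is mixed.
Middle is strictly dominated by Bottom, so Player 1 never plays it.
On the remaining 2×2 (Top, Bottom vs C1, C2):
Let Player 1 play Top with probability p. Expected payoff against C1: 6p + (-4)(1−p) = 10p − 4; against C2: 0p + 6(1−p) = −6p + 6.
Setting these equal: 10p − 4 = −6p + 6 ⇒ 16p = 10 ⇒ p = 5/8, and the value is (10)·(5/8) − 4 = 9/4.
For Player 2: with q = P(C1), equating Top's and Bottom's payoffs gives 6q = −10q + 6 ⇒ q = 3/8.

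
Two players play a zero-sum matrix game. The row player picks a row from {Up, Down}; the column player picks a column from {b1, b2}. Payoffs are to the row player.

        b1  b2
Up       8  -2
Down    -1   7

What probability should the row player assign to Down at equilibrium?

Row minima: Up → -2, Down → -1; maximin = -1.
Column maxima: b1 → 8, b2 → 7; minimax = 7.
-1 ≠ 7, so there is no saddle point; optimal play is mixed.
Let the row player play Up with probability p. Expected payoff against b1: 8p + (-1)(1−p) = 9p − 1; against b2: (-2)p + 7(1−p) = −9p + 7.
Setting these equal: 9p − 1 = −9p + 7 ⇒ 18p = 8 ⇒ p = 4/9, and the value is (9)·(4/9) − 1 = 3.
For the column player: with q = P(b1), equating Up's and Down's payoffs gives 10q − 2 = −8q + 7 ⇒ q = 1/2.

5/9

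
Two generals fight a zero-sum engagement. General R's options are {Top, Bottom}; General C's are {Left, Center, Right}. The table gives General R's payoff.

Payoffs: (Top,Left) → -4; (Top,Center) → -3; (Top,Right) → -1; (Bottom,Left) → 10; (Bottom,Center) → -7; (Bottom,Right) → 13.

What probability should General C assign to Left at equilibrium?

2/9

Row minima: Top → -4, Bottom → -7; maximin = -4.
Column maxima: Left → 10, Center → -3, Right → 13; minimax = -3.
-4 ≠ -3, so there is no saddle point; optimal play is mixed.
Right is strictly dominated by Left (it gives General R strictly more in every row), so General C never plays it.
On the remaining 2×2 (Top, Bottom vs Left, Center):
Let General R play Top with probability p. Expected payoff against Left: (-4)p + 10(1−p) = −14p + 10; against Center: (-3)p + (-7)(1−p) = 4p − 7.
Setting these equal: −14p + 10 = 4p − 7 ⇒ −18p = -17 ⇒ p = 17/18, and the value is (-14)·(17/18) + 10 = -29/9.
For General C: with q = P(Left), equating Top's and Bottom's payoffs gives −q − 3 = 17q − 7 ⇒ q = 2/9.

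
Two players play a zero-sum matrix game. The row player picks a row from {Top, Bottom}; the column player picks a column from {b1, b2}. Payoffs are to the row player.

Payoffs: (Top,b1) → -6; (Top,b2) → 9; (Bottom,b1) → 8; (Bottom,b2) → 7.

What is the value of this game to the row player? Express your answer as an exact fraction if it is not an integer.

Row minima: Top → -6, Bottom → 7; maximin = 7.
Column maxima: b1 → 8, b2 → 9; minimax = 8.
7 ≠ 8, so there is no saddle point; optimal play is mixed.
Let the row player play Top with probability p. Expected payoff against b1: (-6)p + 8(1−p) = −14p + 8; against b2: 9p + 7(1−p) = 2p + 7.
Setting these equal: −14p + 8 = 2p + 7 ⇒ −16p = -1 ⇒ p = 1/16, and the value is (-14)·(1/16) + 8 = 57/8.
For the column player: with q = P(b1), equating Top's and Bottom's payoffs gives −15q + 9 = q + 7 ⇒ q = 1/8.

57/8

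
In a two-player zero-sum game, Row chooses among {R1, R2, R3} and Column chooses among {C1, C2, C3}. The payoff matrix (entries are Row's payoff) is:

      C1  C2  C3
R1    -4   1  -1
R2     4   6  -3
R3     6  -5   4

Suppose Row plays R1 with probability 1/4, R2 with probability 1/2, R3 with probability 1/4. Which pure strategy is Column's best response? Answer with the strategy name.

If Column plays C1, Row's expected payoff is (1/4)·(-4) + (1/2)·4 + (1/4)·6 = 5/2.
If Column plays C2, Row's expected payoff is (1/4)·1 + (1/2)·6 + (1/4)·(-5) = 2.
If Column plays C3, Row's expected payoff is (1/4)·(-1) + (1/2)·(-3) + (1/4)·4 = -3/4.
Column minimizes Row's payoff; the smallest is -3/4, so the best response is C3.

C3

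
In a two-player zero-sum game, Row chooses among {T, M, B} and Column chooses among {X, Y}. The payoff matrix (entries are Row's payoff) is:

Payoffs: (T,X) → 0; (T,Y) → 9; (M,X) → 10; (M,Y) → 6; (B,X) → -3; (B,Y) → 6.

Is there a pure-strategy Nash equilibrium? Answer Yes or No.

Row minima: T → 0, M → 6, B → -3; maximin = 6.
Column maxima: X → 10, Y → 9; minimax = 9.
6 ≠ 9, so no pure-strategy equilibrium exists.

No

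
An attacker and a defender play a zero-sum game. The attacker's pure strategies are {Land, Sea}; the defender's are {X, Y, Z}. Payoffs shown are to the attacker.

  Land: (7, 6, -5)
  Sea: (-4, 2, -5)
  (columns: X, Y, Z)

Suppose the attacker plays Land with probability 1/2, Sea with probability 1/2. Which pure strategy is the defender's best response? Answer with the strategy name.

If the defender plays X, the attacker's expected payoff is (1/2)·7 + (1/2)·(-4) = 3/2.
If the defender plays Y, the attacker's expected payoff is (1/2)·6 + (1/2)·2 = 4.
If the defender plays Z, the attacker's expected payoff is (1/2)·(-5) + (1/2)·(-5) = -5.
The defender minimizes the attacker's payoff; the smallest is -5, so the best response is Z.

Z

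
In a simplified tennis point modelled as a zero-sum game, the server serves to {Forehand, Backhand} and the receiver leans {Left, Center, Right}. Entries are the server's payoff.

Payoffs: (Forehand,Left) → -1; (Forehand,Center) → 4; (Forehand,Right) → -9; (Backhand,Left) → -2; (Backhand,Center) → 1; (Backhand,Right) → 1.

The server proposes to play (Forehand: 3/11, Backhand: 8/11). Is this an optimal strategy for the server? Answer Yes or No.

Against Left this mix gives (3/11)·(-1) + (8/11)·(-2) = -19/11.
Against Center this mix gives (3/11)·4 + (8/11)·1 = 20/11.
Against Right this mix gives (3/11)·(-9) + (8/11)·1 = -19/11.
All of the receiver's active replies (Left, Right) yield -19/11, and no column does worse for the server. The mix makes the receiver indifferent and guarantees -19/11, so it is optimal.

Yes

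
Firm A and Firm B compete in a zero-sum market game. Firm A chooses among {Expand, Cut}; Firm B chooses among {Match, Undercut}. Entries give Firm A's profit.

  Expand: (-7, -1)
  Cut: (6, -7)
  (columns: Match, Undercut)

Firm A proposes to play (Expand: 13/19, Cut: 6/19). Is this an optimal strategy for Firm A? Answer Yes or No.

Yes

Against Match this mix gives (13/19)·(-7) + (6/19)·6 = -55/19.
Against Undercut this mix gives (13/19)·(-1) + (6/19)·(-7) = -55/19.
All of Firm B's active replies (Match, Undercut) yield -55/19, and no column does worse for Firm A. The mix makes Firm B indifferent and guarantees -55/19, so it is optimal.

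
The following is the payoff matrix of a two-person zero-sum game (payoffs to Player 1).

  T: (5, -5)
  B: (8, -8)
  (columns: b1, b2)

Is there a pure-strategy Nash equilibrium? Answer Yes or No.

Yes

Row minima: T → -5, B → -8; maximin = -5.
Column maxima: b1 → 8, b2 → -5; minimax = -5.
maximin = minimax = -5, so a saddle point exists.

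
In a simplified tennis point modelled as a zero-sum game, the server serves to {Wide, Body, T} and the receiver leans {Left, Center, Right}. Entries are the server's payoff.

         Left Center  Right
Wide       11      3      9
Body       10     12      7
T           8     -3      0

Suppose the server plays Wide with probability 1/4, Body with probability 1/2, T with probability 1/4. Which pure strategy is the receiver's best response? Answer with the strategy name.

Right

If the receiver plays Left, the server's expected payoff is (1/4)·11 + (1/2)·10 + (1/4)·8 = 39/4.
If the receiver plays Center, the server's expected payoff is (1/4)·3 + (1/2)·12 + (1/4)·(-3) = 6.
If the receiver plays Right, the server's expected payoff is (1/4)·9 + (1/2)·7 + (1/4)·0 = 23/4.
The receiver minimizes the server's payoff; the smallest is 23/4, so the best response is Right.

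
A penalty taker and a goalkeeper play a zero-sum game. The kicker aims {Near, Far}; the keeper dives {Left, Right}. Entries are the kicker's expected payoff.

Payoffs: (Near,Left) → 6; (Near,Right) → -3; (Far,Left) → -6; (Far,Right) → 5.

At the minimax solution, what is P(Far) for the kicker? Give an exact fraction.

Row minima: Near → -3, Far → -6; maximin = -3.
Column maxima: Left → 6, Right → 5; minimax = 5.
-3 ≠ 5, so there is no saddle point; optimal play is mixed.
Let the kicker play Near with probability p. Expected payoff against Left: 6p + (-6)(1−p) = 12p − 6; against Right: (-3)p + 5(1−p) = −8p + 5.
Setting these equal: 12p − 6 = −8p + 5 ⇒ 20p = 11 ⇒ p = 11/20, and the value is (12)·(11/20) − 6 = 3/5.
For the keeper: with q = P(Left), equating Near's and Far's payoffs gives 9q − 3 = −11q + 5 ⇒ q = 2/5.

9/20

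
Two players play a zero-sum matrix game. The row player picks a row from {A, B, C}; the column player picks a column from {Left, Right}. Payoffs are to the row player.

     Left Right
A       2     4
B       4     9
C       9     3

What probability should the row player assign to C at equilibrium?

Row minima: A → 2, B → 4, C → 3; maximin = 4.
Column maxima: Left → 9, Right → 9; minimax = 9.
4 ≠ 9, so there is no saddle point; optimal play is mixed.
A is strictly dominated by B, so the row player never plays it.
On the remaining 2×2 (B, C vs Left, Right):
Let the row player play B with probability p. Expected payoff against Left: 4p + 9(1−p) = −5p + 9; against Right: 9p + 3(1−p) = 6p + 3.
Setting these equal: −5p + 9 = 6p + 3 ⇒ −11p = -6 ⇒ p = 6/11, and the value is (-5)·(6/11) + 9 = 69/11.
For the column player: with q = P(Left), equating B's and C's payoffs gives −5q + 9 = 6q + 3 ⇒ q = 6/11.

5/11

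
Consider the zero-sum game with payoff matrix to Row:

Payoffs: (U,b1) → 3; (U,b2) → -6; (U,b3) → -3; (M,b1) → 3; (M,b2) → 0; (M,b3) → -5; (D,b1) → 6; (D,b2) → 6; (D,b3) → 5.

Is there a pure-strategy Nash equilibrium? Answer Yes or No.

Yes

Row minima: U → -6, M → -5, D → 5; maximin = 5.
Column maxima: b1 → 6, b2 → 6, b3 → 5; minimax = 5.
maximin = minimax = 5, so a saddle point exists.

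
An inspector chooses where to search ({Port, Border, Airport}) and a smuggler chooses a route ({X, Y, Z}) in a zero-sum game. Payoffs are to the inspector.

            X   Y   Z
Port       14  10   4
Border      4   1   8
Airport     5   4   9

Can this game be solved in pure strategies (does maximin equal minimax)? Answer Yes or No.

Row minima: Port → 4, Border → 1, Airport → 4; maximin = 4.
Column maxima: X → 14, Y → 10, Z → 9; minimax = 9.
4 ≠ 9, so no pure-strategy equilibrium exists.

No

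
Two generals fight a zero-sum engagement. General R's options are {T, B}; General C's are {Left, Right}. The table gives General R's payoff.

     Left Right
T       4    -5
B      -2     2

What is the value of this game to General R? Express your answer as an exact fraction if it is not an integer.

Row minima: T → -5, B → -2; maximin = -2.
Column maxima: Left → 4, Right → 2; minimax = 2.
-2 ≠ 2, so there is no saddle point; optimal play is mixed.
Let General R play T with probability p. Expected payoff against Left: 4p + (-2)(1−p) = 6p − 2; against Right: (-5)p + 2(1−p) = −7p + 2.
Setting these equal: 6p − 2 = −7p + 2 ⇒ 13p = 4 ⇒ p = 4/13, and the value is (6)·(4/13) − 2 = -2/13.
For General C: with q = P(Left), equating T's and B's payoffs gives 9q − 5 = −4q + 2 ⇒ q = 7/13.

-2/13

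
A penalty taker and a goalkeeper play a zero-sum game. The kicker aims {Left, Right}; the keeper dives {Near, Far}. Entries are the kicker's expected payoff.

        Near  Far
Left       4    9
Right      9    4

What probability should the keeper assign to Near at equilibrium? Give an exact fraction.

1/2

Row minima: Left → 4, Right → 4; maximin = 4.
Column maxima: Near → 9, Far → 9; minimax = 9.
4 ≠ 9, so there is no saddle point; optimal play is mixed.
Let the kicker play Left with probability p. Expected payoff against Near: 4p + 9(1−p) = −5p + 9; against Far: 9p + 4(1−p) = 5p + 4.
Setting these equal: −5p + 9 = 5p + 4 ⇒ −10p = -5 ⇒ p = 1/2, and the value is (-5)·(1/2) + 9 = 13/2.
For the keeper: with q = P(Near), equating Left's and Right's payoffs gives −5q + 9 = 5q + 4 ⇒ q = 1/2.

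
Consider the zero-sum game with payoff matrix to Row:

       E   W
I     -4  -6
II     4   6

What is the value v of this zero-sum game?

Row minima: I → -6, II → 4; maximin = 4.
Column maxima: E → 4, W → 6; minimax = 4.
Since maximin = minimax = 4, there is a saddle point and the value is 4.

4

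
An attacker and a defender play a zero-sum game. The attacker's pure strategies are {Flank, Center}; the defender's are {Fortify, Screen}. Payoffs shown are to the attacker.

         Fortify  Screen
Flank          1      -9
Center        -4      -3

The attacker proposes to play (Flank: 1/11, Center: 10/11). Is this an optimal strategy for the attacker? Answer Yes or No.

Against Fortify this mix gives (1/11)·1 + (10/11)·(-4) = -39/11.
Against Screen this mix gives (1/11)·(-9) + (10/11)·(-3) = -39/11.
All of the defender's active replies (Fortify, Screen) yield -39/11, and no column does worse for the attacker. The mix makes the defender indifferent and guarantees -39/11, so it is optimal.

Yes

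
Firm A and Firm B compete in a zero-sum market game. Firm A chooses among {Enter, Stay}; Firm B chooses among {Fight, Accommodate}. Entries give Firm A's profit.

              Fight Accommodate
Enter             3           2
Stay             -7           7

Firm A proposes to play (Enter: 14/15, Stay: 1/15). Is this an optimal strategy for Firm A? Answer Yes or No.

Against Fight this mix gives (14/15)·3 + (1/15)·(-7) = 7/3.
Against Accommodate this mix gives (14/15)·2 + (1/15)·7 = 7/3.
All of Firm B's active replies (Fight, Accommodate) yield 7/3, and no column does worse for Firm A. The mix makes Firm B indifferent and guarantees 7/3, so it is optimal.

Yes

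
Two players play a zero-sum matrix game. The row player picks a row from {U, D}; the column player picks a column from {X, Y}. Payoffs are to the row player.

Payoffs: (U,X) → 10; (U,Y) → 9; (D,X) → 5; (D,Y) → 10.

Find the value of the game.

55/6

Row minima: U → 9, D → 5; maximin = 9.
Column maxima: X → 10, Y → 10; minimax = 10.
9 ≠ 10, so there is no saddle point; optimal play is mixed.
Let the row player play U with probability p. Expected payoff against X: 10p + 5(1−p) = 5p + 5; against Y: 9p + 10(1−p) = −p + 10.
Setting these equal: 5p + 5 = −p + 10 ⇒ 6p = 5 ⇒ p = 5/6, and the value is (5)·(5/6) + 5 = 55/6.
For the column player: with q = P(X), equating U's and D's payoffs gives q + 9 = −5q + 10 ⇒ q = 1/6.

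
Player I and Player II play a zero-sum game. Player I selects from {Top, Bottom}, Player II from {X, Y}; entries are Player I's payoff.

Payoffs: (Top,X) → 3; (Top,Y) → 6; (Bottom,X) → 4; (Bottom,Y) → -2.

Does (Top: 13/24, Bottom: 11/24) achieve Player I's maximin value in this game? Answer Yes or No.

Against X this mix gives (13/24)·3 + (11/24)·4 = 83/24.
Against Y this mix gives (13/24)·6 + (11/24)·(-2) = 7/3.
Player II will play Y, holding Player I to 7/3. Shifting weight toward the row that does better against Y would raise this floor (the equalizing mix achieves 10/3 against both Y and X), so the proposed strategy is not optimal.

No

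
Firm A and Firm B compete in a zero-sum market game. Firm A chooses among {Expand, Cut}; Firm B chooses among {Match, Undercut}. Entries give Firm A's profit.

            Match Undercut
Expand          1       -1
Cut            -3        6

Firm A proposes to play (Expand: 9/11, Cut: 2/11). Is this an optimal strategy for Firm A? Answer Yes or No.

Against Match this mix gives (9/11)·1 + (2/11)·(-3) = 3/11.
Against Undercut this mix gives (9/11)·(-1) + (2/11)·6 = 3/11.
All of Firm B's active replies (Match, Undercut) yield 3/11, and no column does worse for Firm A. The mix makes Firm B indifferent and guarantees 3/11, so it is optimal.

Yes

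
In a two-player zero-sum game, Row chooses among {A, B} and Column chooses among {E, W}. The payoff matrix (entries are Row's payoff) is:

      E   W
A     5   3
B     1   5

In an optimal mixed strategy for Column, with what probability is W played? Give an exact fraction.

2/3

Row minima: A → 3, B → 1; maximin = 3.
Column maxima: E → 5, W → 5; minimax = 5.
3 ≠ 5, so there is no saddle point; optimal play is mixed.
Let Row play A with probability p. Expected payoff against E: 5p + 1(1−p) = 4p + 1; against W: 3p + 5(1−p) = −2p + 5.
Setting these equal: 4p + 1 = −2p + 5 ⇒ 6p = 4 ⇒ p = 2/3, and the value is (4)·(2/3) + 1 = 11/3.
For Column: with q = P(E), equating A's and B's payoffs gives 2q + 3 = −4q + 5 ⇒ q = 1/3.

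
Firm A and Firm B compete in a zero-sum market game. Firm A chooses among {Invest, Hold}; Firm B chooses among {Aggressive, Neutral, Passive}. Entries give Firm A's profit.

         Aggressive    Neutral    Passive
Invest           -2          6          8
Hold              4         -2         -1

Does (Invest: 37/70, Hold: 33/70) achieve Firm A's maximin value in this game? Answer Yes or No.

Against Aggressive this mix gives (37/70)·(-2) + (33/70)·4 = 29/35.
Against Neutral this mix gives (37/70)·6 + (33/70)·(-2) = 78/35.
Against Passive this mix gives (37/70)·8 + (33/70)·(-1) = 263/70.
Firm B will play Aggressive, holding Firm A to 29/35. Shifting weight toward the row that does better against Aggressive would raise this floor (the equalizing mix achieves 10/7 against both Aggressive and Neutral), so the proposed strategy is not optimal.

No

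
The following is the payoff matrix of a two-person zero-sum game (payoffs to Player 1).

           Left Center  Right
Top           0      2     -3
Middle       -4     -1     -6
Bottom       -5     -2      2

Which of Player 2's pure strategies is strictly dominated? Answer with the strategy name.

Left holds Player 1's payoff strictly below Center in every row: 0 < 2, -4 < -1, -5 < -2.
So Center is strictly dominated for Player 2.

Center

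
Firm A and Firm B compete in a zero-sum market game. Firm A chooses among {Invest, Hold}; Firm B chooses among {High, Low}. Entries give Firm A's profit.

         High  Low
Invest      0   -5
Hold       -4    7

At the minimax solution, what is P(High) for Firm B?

Row minima: Invest → -5, Hold → -4; maximin = -4.
Column maxima: High → 0, Low → 7; minimax = 0.
-4 ≠ 0, so there is no saddle point; optimal play is mixed.
Let Firm A play Invest with probability p. Expected payoff against High: 0p + (-4)(1−p) = 4p − 4; against Low: (-5)p + 7(1−p) = −12p + 7.
Setting these equal: 4p − 4 = −12p + 7 ⇒ 16p = 11 ⇒ p = 11/16, and the value is (4)·(11/16) − 4 = -5/4.
For Firm B: with q = P(High), equating Invest's and Hold's payoffs gives 5q − 5 = −11q + 7 ⇒ q = 3/4.

3/4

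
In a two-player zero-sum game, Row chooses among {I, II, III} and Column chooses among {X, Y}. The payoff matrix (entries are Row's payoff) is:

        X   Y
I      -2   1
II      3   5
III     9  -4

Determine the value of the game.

19/5

Row minima: I → -2, II → 3, III → -4; maximin = 3.
Column maxima: X → 9, Y → 5; minimax = 5.
3 ≠ 5, so there is no saddle point; optimal play is mixed.
I is strictly dominated by II, so Row never plays it.
On the remaining 2×2 (II, III vs X, Y):
Let Row play II with probability p. Expected payoff against X: 3p + 9(1−p) = −6p + 9; against Y: 5p + (-4)(1−p) = 9p − 4.
Setting these equal: −6p + 9 = 9p − 4 ⇒ −15p = -13 ⇒ p = 13/15, and the value is (-6)·(13/15) + 9 = 19/5.
For Column: with q = P(X), equating II's and III's payoffs gives −2q + 5 = 13q − 4 ⇒ q = 3/5.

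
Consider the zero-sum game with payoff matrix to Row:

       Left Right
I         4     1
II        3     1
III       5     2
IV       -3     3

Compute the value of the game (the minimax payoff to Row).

Row minima: I → 1, II → 1, III → 2, IV → -3; maximin = 2.
Column maxima: Left → 5, Right → 3; minimax = 3.
2 ≠ 3, so there is no saddle point; optimal play is mixed.
I is strictly dominated by III, so Row never plays it.
II is strictly dominated by III, so Row never plays it.
On the remaining 2×2 (III, IV vs Left, Right):
Let Row play III with probability p. Expected payoff against Left: 5p + (-3)(1−p) = 8p − 3; against Right: 2p + 3(1−p) = −p + 3.
Setting these equal: 8p − 3 = −p + 3 ⇒ 9p = 6 ⇒ p = 2/3, and the value is (8)·(2/3) − 3 = 7/3.
For Column: with q = P(Left), equating III's and IV's payoffs gives 3q + 2 = −6q + 3 ⇒ q = 1/9.

7/3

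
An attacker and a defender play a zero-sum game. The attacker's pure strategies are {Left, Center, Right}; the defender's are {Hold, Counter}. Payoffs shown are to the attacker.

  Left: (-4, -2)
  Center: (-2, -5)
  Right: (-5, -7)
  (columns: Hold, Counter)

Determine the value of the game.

Row minima: Left → -4, Center → -5, Right → -7; maximin = -4.
Column maxima: Hold → -2, Counter → -2; minimax = -2.
-4 ≠ -2, so there is no saddle point; optimal play is mixed.
Right is strictly dominated by Left, so the attacker never plays it.
On the remaining 2×2 (Left, Center vs Hold, Counter):
Let the attacker play Left with probability p. Expected payoff against Hold: (-4)p + (-2)(1−p) = −2p − 2; against Counter: (-2)p + (-5)(1−p) = 3p − 5.
Setting these equal: −2p − 2 = 3p − 5 ⇒ −5p = -3 ⇒ p = 3/5, and the value is (-2)·(3/5) − 2 = -16/5.
For the defender: with q = P(Hold), equating Left's and Center's payoffs gives −2q − 2 = 3q − 5 ⇒ q = 3/5.

-16/5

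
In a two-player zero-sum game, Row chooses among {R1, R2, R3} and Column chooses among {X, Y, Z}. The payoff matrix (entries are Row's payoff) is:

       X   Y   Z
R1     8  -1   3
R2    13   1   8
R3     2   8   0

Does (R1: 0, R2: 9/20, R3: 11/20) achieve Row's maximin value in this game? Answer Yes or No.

No

Against X this mix gives (9/20)·13 + (11/20)·2 = 139/20.
Against Y this mix gives (9/20)·1 + (11/20)·8 = 97/20.
Against Z this mix gives (9/20)·8 + (11/20)·0 = 18/5.
Column will play Z, holding Row to 18/5. Shifting weight toward the row that does better against Z would raise this floor (the equalizing mix achieves 64/15 against both Z and Y), so the proposed strategy is not optimal.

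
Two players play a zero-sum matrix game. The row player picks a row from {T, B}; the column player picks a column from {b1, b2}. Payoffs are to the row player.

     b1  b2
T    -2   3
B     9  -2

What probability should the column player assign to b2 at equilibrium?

11/16

Row minima: T → -2, B → -2; maximin = -2.
Column maxima: b1 → 9, b2 → 3; minimax = 3.
-2 ≠ 3, so there is no saddle point; optimal play is mixed.
Let the row player play T with probability p. Expected payoff against b1: (-2)p + 9(1−p) = −11p + 9; against b2: 3p + (-2)(1−p) = 5p − 2.
Setting these equal: −11p + 9 = 5p − 2 ⇒ −16p = -11 ⇒ p = 11/16, and the value is (-11)·(11/16) + 9 = 23/16.
For the column player: with q = P(b1), equating T's and B's payoffs gives −5q + 3 = 11q − 2 ⇒ q = 5/16.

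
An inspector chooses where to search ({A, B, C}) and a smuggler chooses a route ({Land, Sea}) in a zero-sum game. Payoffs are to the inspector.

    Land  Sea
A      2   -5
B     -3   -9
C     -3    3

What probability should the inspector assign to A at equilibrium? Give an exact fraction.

6/13

Row minima: A → -5, B → -9, C → -3; maximin = -3.
Column maxima: Land → 2, Sea → 3; minimax = 2.
-3 ≠ 2, so there is no saddle point; optimal play is mixed.
B is strictly dominated by A, so the inspector never plays it.
On the remaining 2×2 (A, C vs Land, Sea):
Let the inspector play A with probability p. Expected payoff against Land: 2p + (-3)(1−p) = 5p − 3; against Sea: (-5)p + 3(1−p) = −8p + 3.
Setting these equal: 5p − 3 = −8p + 3 ⇒ 13p = 6 ⇒ p = 6/13, and the value is (5)·(6/13) − 3 = -9/13.
For the smuggler: with q = P(Land), equating A's and C's payoffs gives 7q − 5 = −6q + 3 ⇒ q = 8/13.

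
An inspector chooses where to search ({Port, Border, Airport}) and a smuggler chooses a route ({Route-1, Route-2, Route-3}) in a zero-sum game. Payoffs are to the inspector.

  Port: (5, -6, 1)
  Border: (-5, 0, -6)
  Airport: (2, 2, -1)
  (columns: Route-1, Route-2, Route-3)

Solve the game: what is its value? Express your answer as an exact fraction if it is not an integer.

Row minima: Port → -6, Border → -6, Airport → -1; maximin = -1.
Column maxima: Route-1 → 5, Route-2 → 2, Route-3 → 1; minimax = 1.
-1 ≠ 1, so there is no saddle point; optimal play is mixed.
Border is strictly dominated by Airport, so the inspector never plays it.
Route-1 is strictly dominated by Route-3 (it gives the inspector strictly more in every row), so the smuggler never plays it.
On the remaining 2×2 (Port, Airport vs Route-2, Route-3):
Let the inspector play Port with probability p. Expected payoff against Route-2: (-6)p + 2(1−p) = −8p + 2; against Route-3: 1p + (-1)(1−p) = 2p − 1.
Setting these equal: −8p + 2 = 2p − 1 ⇒ −10p = -3 ⇒ p = 3/10, and the value is (-8)·(3/10) + 2 = -2/5.
For the smuggler: with q = P(Route-2), equating Port's and Airport's payoffs gives −7q + 1 = 3q − 1 ⇒ q = 1/5.

-2/5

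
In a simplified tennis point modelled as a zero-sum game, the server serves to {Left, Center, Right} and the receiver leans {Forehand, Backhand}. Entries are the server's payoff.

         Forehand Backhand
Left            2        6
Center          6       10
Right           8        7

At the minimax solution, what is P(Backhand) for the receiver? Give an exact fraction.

2/5

Row minima: Left → 2, Center → 6, Right → 7; maximin = 7.
Column maxima: Forehand → 8, Backhand → 10; minimax = 8.
7 ≠ 8, so there is no saddle point; optimal play is mixed.
Left is strictly dominated by Center, so the server never plays it.
On the remaining 2×2 (Center, Right vs Forehand, Backhand):
Let the server play Center with probability p. Expected payoff against Forehand: 6p + 8(1−p) = −2p + 8; against Backhand: 10p + 7(1−p) = 3p + 7.
Setting these equal: −2p + 8 = 3p + 7 ⇒ −5p = -1 ⇒ p = 1/5, and the value is (-2)·(1/5) + 8 = 38/5.
For the receiver: with q = P(Forehand), equating Center's and Right's payoffs gives −4q + 10 = q + 7 ⇒ q = 3/5.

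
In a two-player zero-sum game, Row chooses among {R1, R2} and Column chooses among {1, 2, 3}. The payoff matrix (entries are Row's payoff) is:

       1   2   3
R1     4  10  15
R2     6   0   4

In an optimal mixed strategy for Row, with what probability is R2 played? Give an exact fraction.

1/2

Row minima: R1 → 4, R2 → 0; maximin = 4.
Column maxima: 1 → 6, 2 → 10, 3 → 15; minimax = 6.
4 ≠ 6, so there is no saddle point; optimal play is mixed.
3 is strictly dominated by 2 (it gives Row strictly more in every row), so Column never plays it.
On the remaining 2×2 (R1, R2 vs 1, 2):
Let Row play R1 with probability p. Expected payoff against 1: 4p + 6(1−p) = −2p + 6; against 2: 10p + 0(1−p) = 10p.
Setting these equal: −2p + 6 = 10p ⇒ −12p = -6 ⇒ p = 1/2, and the value is (-2)·(1/2) + 6 = 5.
For Column: with q = P(1), equating R1's and R2's payoffs gives −6q + 10 = 6q ⇒ q = 5/6.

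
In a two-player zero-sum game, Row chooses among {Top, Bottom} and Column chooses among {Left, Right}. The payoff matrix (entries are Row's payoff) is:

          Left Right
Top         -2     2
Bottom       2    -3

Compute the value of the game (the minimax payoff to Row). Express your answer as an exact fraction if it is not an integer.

Row minima: Top → -2, Bottom → -3; maximin = -2.
Column maxima: Left → 2, Right → 2; minimax = 2.
-2 ≠ 2, so there is no saddle point; optimal play is mixed.
Let Row play Top with probability p. Expected payoff against Left: (-2)p + 2(1−p) = −4p + 2; against Right: 2p + (-3)(1−p) = 5p − 3.
Setting these equal: −4p + 2 = 5p − 3 ⇒ −9p = -5 ⇒ p = 5/9, and the value is (-4)·(5/9) + 2 = -2/9.
For Column: with q = P(Left), equating Top's and Bottom's payoffs gives −4q + 2 = 5q − 3 ⇒ q = 5/9.

-2/9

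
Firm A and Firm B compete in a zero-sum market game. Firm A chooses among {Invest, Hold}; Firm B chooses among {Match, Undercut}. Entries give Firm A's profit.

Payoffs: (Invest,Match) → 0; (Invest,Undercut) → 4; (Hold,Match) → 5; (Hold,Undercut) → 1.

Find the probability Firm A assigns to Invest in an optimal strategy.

1/2

Row minima: Invest → 0, Hold → 1; maximin = 1.
Column maxima: Match → 5, Undercut → 4; minimax = 4.
1 ≠ 4, so there is no saddle point; optimal play is mixed.
Let Firm A play Invest with probability p. Expected payoff against Match: 0p + 5(1−p) = −5p + 5; against Undercut: 4p + 1(1−p) = 3p + 1.
Setting these equal: −5p + 5 = 3p + 1 ⇒ −8p = -4 ⇒ p = 1/2, and the value is (-5)·(1/2) + 5 = 5/2.
For Firm B: with q = P(Match), equating Invest's and Hold's payoffs gives −4q + 4 = 4q + 1 ⇒ q = 3/8.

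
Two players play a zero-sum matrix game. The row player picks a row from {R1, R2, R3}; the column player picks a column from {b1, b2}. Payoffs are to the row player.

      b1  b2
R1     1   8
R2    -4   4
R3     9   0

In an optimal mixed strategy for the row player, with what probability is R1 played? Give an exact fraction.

Row minima: R1 → 1, R2 → -4, R3 → 0; maximin = 1.
Column maxima: b1 → 9, b2 → 8; minimax = 8.
1 ≠ 8, so there is no saddle point; optimal play is mixed.
R2 is strictly dominated by R1, so the row player never plays it.
On the remaining 2×2 (R1, R3 vs b1, b2):
Let the row player play R1 with probability p. Expected payoff against b1: 1p + 9(1−p) = −8p + 9; against b2: 8p + 0(1−p) = 8p.
Setting these equal: −8p + 9 = 8p ⇒ −16p = -9 ⇒ p = 9/16, and the value is (-8)·(9/16) + 9 = 9/2.
For the column player: with q = P(b1), equating R1's and R3's payoffs gives −7q + 8 = 9q ⇒ q = 1/2.

9/16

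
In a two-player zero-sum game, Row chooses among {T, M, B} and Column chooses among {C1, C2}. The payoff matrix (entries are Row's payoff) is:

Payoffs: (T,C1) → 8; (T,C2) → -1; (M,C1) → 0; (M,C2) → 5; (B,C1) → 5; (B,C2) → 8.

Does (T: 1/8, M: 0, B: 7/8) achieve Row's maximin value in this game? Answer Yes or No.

Against C1 this mix gives (1/8)·8 + (7/8)·5 = 43/8.
Against C2 this mix gives (1/8)·(-1) + (7/8)·8 = 55/8.
Column will play C1, holding Row to 43/8. Shifting weight toward the row that does better against C1 would raise this floor (the equalizing mix achieves 23/4 against both C1 and C2), so the proposed strategy is not optimal.

No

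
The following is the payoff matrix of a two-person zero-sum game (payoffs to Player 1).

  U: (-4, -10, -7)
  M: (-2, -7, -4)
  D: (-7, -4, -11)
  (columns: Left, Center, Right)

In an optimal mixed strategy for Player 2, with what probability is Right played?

Row minima: U → -10, M → -7, D → -11; maximin = -7.
Column maxima: Left → -2, Center → -4, Right → -4; minimax = -4.
-7 ≠ -4, so there is no saddle point; optimal play is mixed.
U is strictly dominated by M, so Player 1 never plays it.
Left is strictly dominated by Right (it gives Player 1 strictly more in every row), so Player 2 never plays it.
On the remaining 2×2 (M, D vs Center, Right):
Let Player 1 play M with probability p. Expected payoff against Center: (-7)p + (-4)(1−p) = −3p − 4; against Right: (-4)p + (-11)(1−p) = 7p − 11.
Setting these equal: −3p − 4 = 7p − 11 ⇒ −10p = -7 ⇒ p = 7/10, and the value is (-3)·(7/10) − 4 = -61/10.
For Player 2: with q = P(Center), equating M's and D's payoffs gives −3q − 4 = 7q − 11 ⇒ q = 7/10.

3/10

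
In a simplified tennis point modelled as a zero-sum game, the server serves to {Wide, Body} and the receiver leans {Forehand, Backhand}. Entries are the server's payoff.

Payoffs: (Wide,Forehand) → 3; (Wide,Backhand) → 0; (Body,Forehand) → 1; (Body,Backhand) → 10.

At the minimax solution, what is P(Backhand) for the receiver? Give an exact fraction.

1/6

Row minima: Wide → 0, Body → 1; maximin = 1.
Column maxima: Forehand → 3, Backhand → 10; minimax = 3.
1 ≠ 3, so there is no saddle point; optimal play is mixed.
Let the server play Wide with probability p. Expected payoff against Forehand: 3p + 1(1−p) = 2p + 1; against Backhand: 0p + 10(1−p) = −10p + 10.
Setting these equal: 2p + 1 = −10p + 10 ⇒ 12p = 9 ⇒ p = 3/4, and the value is (2)·(3/4) + 1 = 5/2.
For the receiver: with q = P(Forehand), equating Wide's and Body's payoffs gives 3q = −9q + 10 ⇒ q = 5/6.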